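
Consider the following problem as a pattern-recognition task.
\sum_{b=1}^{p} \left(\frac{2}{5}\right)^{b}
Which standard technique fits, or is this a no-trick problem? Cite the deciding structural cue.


Verdict: the geometric series formula — consecutive terms stand in a fixed index-free ratio — the geometric sum formula closes it.


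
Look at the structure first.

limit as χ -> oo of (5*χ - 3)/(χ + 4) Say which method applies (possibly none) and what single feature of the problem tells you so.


Best approach: dominant-term comparison — growth-rate triage: the leading powers of χ decide the limit, everything else is noise. Differentiating the expression as a single quotient would eventually settle it as well; matching dominant growth settles it immediately.


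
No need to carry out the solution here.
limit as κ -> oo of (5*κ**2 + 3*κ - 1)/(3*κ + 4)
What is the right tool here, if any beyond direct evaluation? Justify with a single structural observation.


Method: dominant-term comparison — at large κ only the top-degree terms survive; compare the leading terms and the limit falls out. l'Hôpital's at-infinity variant applies to the expression viewed as a single quotient; the leading-term comparison is the direct route.


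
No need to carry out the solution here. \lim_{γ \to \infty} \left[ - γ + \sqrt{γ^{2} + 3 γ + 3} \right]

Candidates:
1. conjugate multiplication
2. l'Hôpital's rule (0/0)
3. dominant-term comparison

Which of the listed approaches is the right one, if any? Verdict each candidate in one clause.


Diagnosis: conjugate multiplication — the difference \sqrt{γ^{2} + 3 γ + 3} - γ is an ∞ − ∞ stalemate; its conjugate partner breaks the tie.
- conjugate multiplication — applicable, and directly so.
- l'Hôpital's rule (0/0): substitution produces ∞ − ∞ rather than a vanishing quotient; the rule needs a 0/0 ratio to act on.
- dominant-term comparison — no dominant power emerges to decide the limit by degree comparison.


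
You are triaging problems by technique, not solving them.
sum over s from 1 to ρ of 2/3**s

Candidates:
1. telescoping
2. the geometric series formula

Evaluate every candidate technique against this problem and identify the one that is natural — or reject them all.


Method: the geometric series formula — consecutive terms stand in a fixed index-free ratio — the geometric sum formula closes it.
- telescoping — in the displayed form, no term reappears at a neighboring index to cancel against.
- the geometric series formula: applies; the problem has the shape this method handles.


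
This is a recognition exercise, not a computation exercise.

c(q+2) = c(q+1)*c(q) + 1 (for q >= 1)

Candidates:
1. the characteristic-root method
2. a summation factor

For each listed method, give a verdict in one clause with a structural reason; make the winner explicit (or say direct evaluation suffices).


Best approach: no special technique — the update rule curves (it is not linear in the unknown sequence), so no superposition-based closed form attaches — iterate or study it directly.
- the characteristic-root method: nonlinearity rules out exponential-mode superposition from the start.
- a summation factor: the recursion is nonlinear — outside the first-order linear family a summation factor addresses.


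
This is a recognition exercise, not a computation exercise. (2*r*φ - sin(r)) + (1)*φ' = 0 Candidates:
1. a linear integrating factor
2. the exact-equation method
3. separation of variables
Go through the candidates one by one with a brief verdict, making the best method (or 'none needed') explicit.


Best approach: a linear integrating factor — φ appears only to the first power with coefficient 2*r — the classic integrating-factor setup.
- a linear integrating factor: yes, a natural case for it.
- the exact-equation method — exactness fails on the nose — the mixed partials do not match.
- separation of variables: the two dependences are entangled, not a clean product of one-variable pieces.


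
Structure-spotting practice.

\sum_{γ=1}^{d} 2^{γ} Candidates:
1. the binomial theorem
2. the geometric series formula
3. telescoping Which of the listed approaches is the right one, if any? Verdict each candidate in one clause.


Technique: the geometric series formula — each term is 2 times the previous one, so the geometric-series formula applies directly.
- the binomial theorem — no binomial coefficients pair up with complementary powers here.
- the geometric series formula — applies; the problem has the shape this method handles.
- telescoping: the summand is not presented as a shifted difference — a telescoping rewrite may exist, but the displayed structure does not offer one.


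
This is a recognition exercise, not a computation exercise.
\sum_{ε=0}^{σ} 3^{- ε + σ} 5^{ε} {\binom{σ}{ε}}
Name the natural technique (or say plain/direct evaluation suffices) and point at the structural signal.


Verdict: the binomial theorem — the binomial coefficients weight matched powers of 5 and 3, which is exactly the expansion of a binomial power.


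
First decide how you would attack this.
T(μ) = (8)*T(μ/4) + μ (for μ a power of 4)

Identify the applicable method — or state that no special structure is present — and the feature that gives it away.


Diagnosis: the master substitution — the call at μ/4 makes this multiplicative recursion; the master-style substitution converts it to additive.


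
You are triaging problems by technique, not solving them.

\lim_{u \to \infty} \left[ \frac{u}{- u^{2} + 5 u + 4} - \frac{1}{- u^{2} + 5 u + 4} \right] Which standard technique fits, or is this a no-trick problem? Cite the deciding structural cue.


Verdict: dominant-term comparison — divide through by the highest power of u; every lower-order term dies and the dominant terms decide the limit. Viewed as a single quotient this is an ∞/∞ form — an at-infinity application of l'Hôpital's rule would also resolve it; comparing leading growth reads the answer without differentiating.


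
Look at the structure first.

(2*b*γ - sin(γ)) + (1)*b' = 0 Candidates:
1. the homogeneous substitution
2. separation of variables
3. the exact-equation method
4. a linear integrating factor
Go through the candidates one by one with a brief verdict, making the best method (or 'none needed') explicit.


Diagnosis: a linear integrating factor — the unknown enters only to the first power against a nonzero forcing term — the integrating-factor template applies directly.
- the homogeneous substitution — the slope does not depend on the ratio of the variables alone.
- separation of variables: the two dependences do not factor apart.
- the exact-equation method: the mixed-partials test fails on this split — it is not an exact differential as presented.
- a linear integrating factor: yes — fits the structure here.


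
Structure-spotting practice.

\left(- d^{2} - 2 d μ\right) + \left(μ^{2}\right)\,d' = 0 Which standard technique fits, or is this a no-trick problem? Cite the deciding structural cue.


Best approach: the homogeneous substitution — the slope's numerator and denominator have matching total degree, so it depends only on d/μ and the ratio substitution collapses it. A Bernoulli substitution is a fair alternative on this equation directly; the homogeneous reading takes it as given.


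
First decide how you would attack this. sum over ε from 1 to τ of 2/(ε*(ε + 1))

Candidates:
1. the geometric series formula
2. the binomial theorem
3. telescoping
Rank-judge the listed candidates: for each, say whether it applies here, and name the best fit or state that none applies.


Best approach: telescoping — after splitting 2/(ε*(ε + 1)) into partial fractions, the pieces are shifted copies of one function and cancel telescopically.
- the geometric series formula: consecutive terms are not related by a fixed multiplier.
- the binomial theorem — the terms do not reassemble into a binomial power.
- telescoping — yes — fits the structure here.


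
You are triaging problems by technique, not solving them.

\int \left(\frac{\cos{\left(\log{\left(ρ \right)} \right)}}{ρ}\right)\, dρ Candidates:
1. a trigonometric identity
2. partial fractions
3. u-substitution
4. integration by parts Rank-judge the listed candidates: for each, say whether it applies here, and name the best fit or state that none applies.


Best approach: u-substitution — collected, the integrand has one factor that is, up to a constant, the derivative of an inner expression the rest depends on — substitute for that inner expression.
- a trigonometric identity — the trigonometric factor has no even power to reduce and no cross-frequency product to convert — the standard power-reduction and product-to-sum identities do not engage it.
- partial fractions: there is no rational-function structure to decompose.
- u-substitution — yes — fits the structure here.
- integration by parts — there is no nonconstant-polynomial-times-kernel split with an exp, sine, cosine (degree-1 argument), or logarithm partner.


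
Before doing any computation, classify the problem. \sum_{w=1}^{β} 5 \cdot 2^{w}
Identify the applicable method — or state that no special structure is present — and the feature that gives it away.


Diagnosis: the geometric series formula — each summand is the previous one scaled by 2; that constant multiplier is itself the geometric structure.


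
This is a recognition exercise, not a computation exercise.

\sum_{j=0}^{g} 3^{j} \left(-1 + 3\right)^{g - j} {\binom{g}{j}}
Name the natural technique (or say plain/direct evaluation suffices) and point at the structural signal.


Diagnosis: the binomial theorem — the summand is term j of a binomial expansion in 3 and (-1 + 3); the whole sum is a single power.


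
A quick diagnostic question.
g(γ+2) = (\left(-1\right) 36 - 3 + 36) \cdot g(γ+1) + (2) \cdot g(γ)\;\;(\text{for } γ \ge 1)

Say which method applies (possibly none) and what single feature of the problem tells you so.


Verdict: the characteristic-root method — fixed numeric weights on consecutive terms and no forcing term added: the root method in its home territory.


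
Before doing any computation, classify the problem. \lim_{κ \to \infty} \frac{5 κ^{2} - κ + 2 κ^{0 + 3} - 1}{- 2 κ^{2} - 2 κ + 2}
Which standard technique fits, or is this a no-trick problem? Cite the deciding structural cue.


Technique: dominant-term comparison — divide by the highest power of κ present: lower-order terms vanish and the dominant ratio remains. l'Hôpital's at-infinity variant applies to the expression viewed as a single quotient; the leading-term comparison is the direct route.


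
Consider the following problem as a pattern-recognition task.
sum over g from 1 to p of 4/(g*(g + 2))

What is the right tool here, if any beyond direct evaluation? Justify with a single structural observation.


Method: telescoping — split 4/(g*(g + 2)) by partial fractions and the pieces are one function at shifted arguments — interior terms cancel.


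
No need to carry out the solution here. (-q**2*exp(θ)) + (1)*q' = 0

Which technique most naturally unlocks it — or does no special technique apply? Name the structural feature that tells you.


Technique: separation of variables — the slope splits multiplicatively: exp(θ) carrying all θ-dependence times q**2 carrying all q-dependence — separate and integrate.


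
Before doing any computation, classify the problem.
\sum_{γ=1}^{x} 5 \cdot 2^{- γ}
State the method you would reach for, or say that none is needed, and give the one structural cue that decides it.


Technique: the geometric series formula — consecutive terms stand in a fixed index-free ratio — the geometric sum formula closes it.


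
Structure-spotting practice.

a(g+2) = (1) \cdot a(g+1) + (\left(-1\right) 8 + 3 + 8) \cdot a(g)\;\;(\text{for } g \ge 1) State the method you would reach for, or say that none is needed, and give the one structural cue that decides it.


Diagnosis: the characteristic-root method — the recurrence treats every index alike (constant coefficients, no forcing) — precisely the regime where r^g trials close it.


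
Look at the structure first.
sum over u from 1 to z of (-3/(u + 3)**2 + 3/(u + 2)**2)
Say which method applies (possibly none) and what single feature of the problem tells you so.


Technique: telescoping — the piece each term subtracts is 3/(u + 2)**2 advanced by one index, and it reappears with a plus sign leading the following term — the sum collapses to its boundary terms.


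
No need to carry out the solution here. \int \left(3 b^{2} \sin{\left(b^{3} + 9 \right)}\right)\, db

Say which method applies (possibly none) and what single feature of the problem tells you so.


Technique: u-substitution — structure check: outer function, inner expression b^{3} + 9, inner derivative as a factor — the classic u = b^{3} + 9 pattern.


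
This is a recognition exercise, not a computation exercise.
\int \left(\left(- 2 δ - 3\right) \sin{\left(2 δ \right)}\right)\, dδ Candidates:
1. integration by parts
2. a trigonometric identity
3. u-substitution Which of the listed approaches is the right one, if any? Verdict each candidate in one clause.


Method: integration by parts — differentiate - 2 δ - 3, integrate \sin{\left(2 δ \right)}: each pass lowers the polynomial degree, so parts terminates.
- integration by parts: a fit — the right tool for this form.
- a trigonometric identity: the trigonometric factor has no even power to reduce and no cross-frequency product to convert — the standard power-reduction and product-to-sum identities do not engage it.
- u-substitution — no subexpression of the integrand serves as a whole-integral substitution inner — individual terms may offer their own, but none carries its derivative as a factor of the full integrand; a working change of variable would have to be constructed from outside the expression.


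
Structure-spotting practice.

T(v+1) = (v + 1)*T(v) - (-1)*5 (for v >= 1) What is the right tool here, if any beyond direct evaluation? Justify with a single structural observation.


Method: a summation factor — one step of memory with a weight v + 1 that changes as the index grows — the summation-factor construction is built for this.


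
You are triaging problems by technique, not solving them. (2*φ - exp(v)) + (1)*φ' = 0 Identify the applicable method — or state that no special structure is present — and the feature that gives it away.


Technique: a linear integrating factor — linear in the unknown with genuine forcing: multiply through by the exponential of the integrated coefficient and the left side closes into one derivative.


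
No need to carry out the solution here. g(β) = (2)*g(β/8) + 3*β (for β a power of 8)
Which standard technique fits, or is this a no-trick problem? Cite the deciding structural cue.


Verdict: the master substitution — treat m = log base 8 of β as the new clock: one recursion step advances m by one while β scales by 8.


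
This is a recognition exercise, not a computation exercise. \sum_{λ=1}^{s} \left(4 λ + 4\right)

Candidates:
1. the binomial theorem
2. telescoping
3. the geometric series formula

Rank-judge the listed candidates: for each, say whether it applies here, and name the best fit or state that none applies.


Best approach: no special technique — nothing telescopes and nothing is geometric; polynomial terms in λ sum term by term.
- the binomial theorem: no binomial coefficients pair up with complementary powers here.
- telescoping — the terms as presented offer no neighboring cancellation — a telescoping rewrite may exist, but the displayed structure does not hand one over.
- the geometric series formula: there is no constant term-to-term ratio.


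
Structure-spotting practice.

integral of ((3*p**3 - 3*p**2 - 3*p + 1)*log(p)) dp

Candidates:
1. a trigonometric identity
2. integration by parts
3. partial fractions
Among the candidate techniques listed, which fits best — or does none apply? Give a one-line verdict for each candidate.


Technique: integration by parts — logs resist antidifferentiation but differentiate beautifully; pair log(p) with the polynomial 3*p**3 - 3*p**2 - 3*p + 1 via parts.
- a trigonometric identity: with no trigonometric functions present, identity rewriting has no target.
- integration by parts — yes, a natural case for it.
- partial fractions: the expression is not a ratio of polynomials that decomposes further.


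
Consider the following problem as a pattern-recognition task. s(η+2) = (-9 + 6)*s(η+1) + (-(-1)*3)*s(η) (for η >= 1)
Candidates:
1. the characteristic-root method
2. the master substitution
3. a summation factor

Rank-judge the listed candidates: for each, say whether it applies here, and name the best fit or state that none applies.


Best approach: the characteristic-root method — no index-dependence in the weights and nothing inhomogeneous: classic characteristic-equation setup.
- the characteristic-root method — applicable, and directly so.
- the master substitution — with no divided-index recursive call, reindexing by powers of a base buys nothing.
- a summation factor — a summation factor telescopes one-step recursions; this one carries higher-order memory.


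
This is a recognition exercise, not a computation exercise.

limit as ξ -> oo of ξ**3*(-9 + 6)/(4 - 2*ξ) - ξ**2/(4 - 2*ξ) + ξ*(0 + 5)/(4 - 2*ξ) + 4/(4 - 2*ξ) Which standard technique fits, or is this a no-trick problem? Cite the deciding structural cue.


Method: dominant-term comparison — divide through by the highest power of ξ; every lower-order term dies and the dominant terms decide the limit. Viewed as a single quotient this is an ∞/∞ form — an at-infinity application of l'Hôpital's rule would also resolve it; comparing leading growth reads the answer without differentiating.


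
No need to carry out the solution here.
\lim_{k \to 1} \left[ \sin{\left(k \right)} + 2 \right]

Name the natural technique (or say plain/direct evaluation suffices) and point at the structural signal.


Technique: no special technique — the expression is continuous at 1 — substitute and evaluate; no indeterminate form appears.


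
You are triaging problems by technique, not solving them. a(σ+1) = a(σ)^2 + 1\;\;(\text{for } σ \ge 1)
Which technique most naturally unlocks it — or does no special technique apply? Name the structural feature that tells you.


Technique: no special technique — each new value is a nonlinear function of earlier ones — scaling arguments and superposition both fail.


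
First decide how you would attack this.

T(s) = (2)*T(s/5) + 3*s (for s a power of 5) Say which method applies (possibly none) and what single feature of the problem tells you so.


Best approach: the master substitution — index division is the fingerprint: s/5 in the recursive call means substitute s = 5^m.


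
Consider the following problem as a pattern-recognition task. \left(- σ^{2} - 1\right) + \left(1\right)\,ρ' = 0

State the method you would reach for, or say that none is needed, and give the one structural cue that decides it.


Verdict: no special technique — solved for the derivative, no ρ appears — this is antidifferentiation in σ wearing ODE clothing.


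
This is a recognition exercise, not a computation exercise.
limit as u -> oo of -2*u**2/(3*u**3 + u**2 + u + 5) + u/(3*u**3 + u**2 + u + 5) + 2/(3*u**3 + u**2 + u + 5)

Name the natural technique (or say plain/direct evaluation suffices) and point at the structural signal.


Verdict: dominant-term comparison — divide by the highest power of u present: lower-order terms vanish and the dominant ratio remains. l'Hôpital's at-infinity variant applies to the expression viewed as a single quotient; the leading-term comparison is the direct route.


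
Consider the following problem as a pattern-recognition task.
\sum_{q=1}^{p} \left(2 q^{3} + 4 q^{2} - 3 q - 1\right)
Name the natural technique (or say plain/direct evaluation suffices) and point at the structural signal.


Diagnosis: no special technique — the summand is a plain polynomial in q (expanding first if it arrives factored); standard power-sum formulas evaluate it term by term.


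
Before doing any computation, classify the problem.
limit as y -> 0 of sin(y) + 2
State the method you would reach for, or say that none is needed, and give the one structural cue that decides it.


Best approach: no special technique — the expression is continuous at 0 — substitute and evaluate; no indeterminate form appears.


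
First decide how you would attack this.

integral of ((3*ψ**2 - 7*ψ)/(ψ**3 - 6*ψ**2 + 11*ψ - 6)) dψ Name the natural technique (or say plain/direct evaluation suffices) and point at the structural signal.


Best approach: partial fractions — the bottom factors while the top stays lower-degree — split into simple fractions and integrate piece by piece.


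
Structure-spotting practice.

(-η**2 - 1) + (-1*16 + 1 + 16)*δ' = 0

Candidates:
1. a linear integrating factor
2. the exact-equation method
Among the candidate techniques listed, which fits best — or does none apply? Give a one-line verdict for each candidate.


Verdict: no special technique — solved for the derivative, δ never appears on the right — this is a direct integration in η, not a differential-equations problem at heart.
- a linear integrating factor — the linear template holds only trivially here (the unknown is absent, so the coefficient is zero) — the method is not the natural label.
- the exact-equation method — the unknown never enters the equation — exactness holds emptily, with nothing for the method to add.


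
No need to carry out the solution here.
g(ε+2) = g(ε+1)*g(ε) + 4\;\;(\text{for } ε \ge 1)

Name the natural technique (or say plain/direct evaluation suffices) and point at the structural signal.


Method: no special technique — nonlinear feedback in the recursion rules out every root- or factor-based technique.


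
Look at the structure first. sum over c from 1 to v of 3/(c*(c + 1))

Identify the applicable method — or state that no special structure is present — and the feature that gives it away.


Diagnosis: telescoping — 3/(c*(c + 1)) hides a difference of shifted reciprocals — decompose it and the middle of the sum vanishes.


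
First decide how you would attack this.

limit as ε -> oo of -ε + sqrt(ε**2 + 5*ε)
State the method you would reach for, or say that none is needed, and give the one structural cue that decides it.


Technique: conjugate multiplication — this difference gives up after one conjugate multiplication — the radical structure cancels against its conjugate.


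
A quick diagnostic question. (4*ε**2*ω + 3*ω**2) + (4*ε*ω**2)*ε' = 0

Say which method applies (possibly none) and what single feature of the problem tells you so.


Best approach: the exact-equation method — the mixed-partials test passes for 4*ε**2*ω + 3*ω**2 and 4*ε*ω**2, so a potential function exists as presented.


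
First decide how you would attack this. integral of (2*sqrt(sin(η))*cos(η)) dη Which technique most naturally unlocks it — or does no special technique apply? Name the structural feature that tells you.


Best approach: u-substitution — collected, the integrand has one factor that is, up to a constant, the derivative of an inner expression the rest depends on — substitute for that inner expression.


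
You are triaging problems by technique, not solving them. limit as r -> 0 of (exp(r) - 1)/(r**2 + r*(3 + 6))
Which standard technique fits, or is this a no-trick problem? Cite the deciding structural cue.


Technique: l'Hôpital's rule (0/0) — the 0/0 form at 0 is the signature situation for l'Hôpital's rule. Known elementary limits would finish this too — the rule just bypasses the case analysis.


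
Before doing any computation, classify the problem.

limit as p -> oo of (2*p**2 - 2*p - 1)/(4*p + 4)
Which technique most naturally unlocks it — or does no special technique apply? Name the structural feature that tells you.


Best approach: dominant-term comparison — divide through by the highest power of p; every lower-order term dies and the dominant terms decide the limit. As a single quotient, the ∞/∞ shape would yield to repeated differentiation as well — the growth comparison gets there in one look.


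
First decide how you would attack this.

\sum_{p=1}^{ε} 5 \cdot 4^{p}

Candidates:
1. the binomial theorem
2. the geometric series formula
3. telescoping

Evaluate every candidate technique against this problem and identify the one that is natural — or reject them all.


Technique: the geometric series formula — the ratio of consecutive terms is the constant 4, independent of the index — a geometric sum.
- the binomial theorem: no binomial coefficients pair up with complementary powers here.
- the geometric series formula — applies; the problem has the shape this method handles.
- telescoping — as presented, consecutive terms share no shifted copy to cancel against — no rewrite is on display to change that.


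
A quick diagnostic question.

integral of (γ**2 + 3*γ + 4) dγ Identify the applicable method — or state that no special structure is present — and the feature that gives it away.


Best approach: no special technique — a term-by-term power-rule job in γ; no substitution or rearrangement earns its keep here.


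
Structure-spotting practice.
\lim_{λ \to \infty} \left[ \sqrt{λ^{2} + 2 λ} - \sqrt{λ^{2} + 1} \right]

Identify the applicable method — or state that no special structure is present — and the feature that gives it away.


Technique: conjugate multiplication — the ∞ − ∞ radical form is the exact trigger for the conjugate maneuver.


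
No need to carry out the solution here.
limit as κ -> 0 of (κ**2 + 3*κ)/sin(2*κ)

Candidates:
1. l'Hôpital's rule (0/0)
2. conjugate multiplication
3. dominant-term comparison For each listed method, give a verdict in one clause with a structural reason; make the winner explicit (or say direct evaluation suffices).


Technique: l'Hôpital's rule (0/0) — numerator and denominator both vanish at 0 — a genuine 0/0 form, which is exactly when l'Hôpital applies. The standard small-argument limits would also carry it; the rule is the systematic route.
- l'Hôpital's rule (0/0): applicable, and directly so.
- conjugate multiplication — rationalization has no target — no divergent radical difference appears.
- dominant-term comparison: this limit is not decided by comparing leading-term growth at infinity.


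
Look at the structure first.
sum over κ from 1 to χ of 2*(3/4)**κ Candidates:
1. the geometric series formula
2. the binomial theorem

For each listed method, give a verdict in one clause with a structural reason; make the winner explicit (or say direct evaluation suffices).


Best approach: the geometric series formula — each term is 3/4 times the previous one, so the geometric-series formula applies directly.
- the geometric series formula — applicable, and directly so.
- the binomial theorem — the terms do not reassemble into a binomial power.


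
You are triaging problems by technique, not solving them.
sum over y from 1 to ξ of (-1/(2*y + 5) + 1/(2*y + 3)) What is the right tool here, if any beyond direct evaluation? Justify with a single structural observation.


Best approach: telescoping — write out three consecutive terms and watch the interior cancel: the advanced copy one term subtracts reappears as the very next term's leading piece, pair after pair.


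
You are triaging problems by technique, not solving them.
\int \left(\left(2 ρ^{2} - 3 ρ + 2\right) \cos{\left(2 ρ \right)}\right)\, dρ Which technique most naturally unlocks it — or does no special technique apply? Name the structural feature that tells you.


Verdict: integration by parts — a polynomial 2 ρ^{2} - 3 ρ + 2 against the kernel \cos{\left(2 ρ \right)} is the signature bounded-ladder case for integration by parts.


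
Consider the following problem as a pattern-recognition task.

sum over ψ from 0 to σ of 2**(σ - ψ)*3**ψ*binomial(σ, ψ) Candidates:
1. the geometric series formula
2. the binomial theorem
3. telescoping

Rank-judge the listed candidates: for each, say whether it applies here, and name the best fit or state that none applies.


Diagnosis: the binomial theorem — binomial(σ, ψ) weighting matched powers of 3 and 2 is the expanded form of (3 + 2)^σ — fold it back up.
- the geometric series formula — the ratio of consecutive terms depends on the index.
- the binomial theorem: a fit — the right tool for this form.
- telescoping — the summand is not presented as a shifted difference — a telescoping rewrite may exist, but the displayed structure does not offer one.


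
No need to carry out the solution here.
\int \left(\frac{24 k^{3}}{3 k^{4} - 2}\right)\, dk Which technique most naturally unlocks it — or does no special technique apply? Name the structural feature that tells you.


Best approach: u-substitution — set u = 3 k^{4} - 2: a constant multiple of its derivative, namely 24 k^{3}, is present as a factor once the integrand is collected, so the du is sitting there waiting.


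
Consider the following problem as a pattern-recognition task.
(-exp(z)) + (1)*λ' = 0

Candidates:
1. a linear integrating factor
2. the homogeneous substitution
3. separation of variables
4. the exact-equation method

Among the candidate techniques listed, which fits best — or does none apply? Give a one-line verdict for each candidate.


Best approach: no special technique — the slope is a pure function of z; integrate both sides and be done.
- a linear integrating factor: with the unknown absent the integrating factor is a formality; direct integration is the working structure.
- the homogeneous substitution: the ratio substitution does not collapse this equation.
- separation of variables — with no unknown in the slope, separating variables is a formality — the equation integrates directly.
- the exact-equation method: no dependence on the unknown anywhere: exactness is a label without content here.


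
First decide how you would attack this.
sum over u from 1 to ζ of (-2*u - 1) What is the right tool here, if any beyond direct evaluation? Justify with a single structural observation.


Technique: no special technique — nothing telescopes and nothing is geometric; polynomial terms in u sum term by term.


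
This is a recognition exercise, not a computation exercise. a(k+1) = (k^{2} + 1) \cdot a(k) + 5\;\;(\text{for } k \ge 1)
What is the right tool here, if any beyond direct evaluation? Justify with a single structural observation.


Verdict: a summation factor — an index-dependent multiplier k^{2} + 1 rules out characteristic roots; a summation factor converts it to a pure difference.


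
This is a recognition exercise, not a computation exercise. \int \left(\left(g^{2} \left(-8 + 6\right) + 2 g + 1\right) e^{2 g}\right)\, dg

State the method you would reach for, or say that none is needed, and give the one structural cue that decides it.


Verdict: integration by parts — the integrand splits as (g^{2} \left(-8 + 6\right) + 2 g + 1) times e^{2 g} — repeatedly differentiating the polynomial part kills it, which is the parts ladder.


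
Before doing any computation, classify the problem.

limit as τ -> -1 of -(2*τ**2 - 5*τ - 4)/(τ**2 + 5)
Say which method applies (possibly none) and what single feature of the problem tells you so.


Diagnosis: no special technique — no denominator vanishes and nothing blows up at -1: direct substitution is the whole computation.


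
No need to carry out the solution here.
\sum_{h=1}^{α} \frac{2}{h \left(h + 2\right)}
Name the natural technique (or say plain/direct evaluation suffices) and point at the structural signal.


Diagnosis: telescoping — after splitting \frac{2}{h \left(h + 2\right)} into partial fractions, the pieces are shifted copies of one function and cancel telescopically.


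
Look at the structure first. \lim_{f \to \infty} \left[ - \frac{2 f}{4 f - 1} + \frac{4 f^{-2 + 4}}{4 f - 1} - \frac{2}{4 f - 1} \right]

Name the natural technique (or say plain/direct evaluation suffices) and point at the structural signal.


Diagnosis: dominant-term comparison — divide by the highest power of f present: lower-order terms vanish and the dominant ratio remains. As a single quotient, the ∞/∞ shape would yield to repeated differentiation as well — the growth comparison gets there in one look.


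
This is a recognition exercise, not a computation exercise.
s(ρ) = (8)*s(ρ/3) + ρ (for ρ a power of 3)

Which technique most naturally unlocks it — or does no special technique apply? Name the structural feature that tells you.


Technique: the master substitution — a divide-and-conquer shape: argument ρ/3, so change variables with ρ = 3^m and solve the linear version.


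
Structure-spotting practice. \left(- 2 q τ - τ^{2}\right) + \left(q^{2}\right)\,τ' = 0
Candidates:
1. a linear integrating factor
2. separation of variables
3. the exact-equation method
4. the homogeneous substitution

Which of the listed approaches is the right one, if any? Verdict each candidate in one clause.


Diagnosis: the homogeneous substitution — scaling q and τ together leaves the slope fixed — it depends only on τ/q, so substitute the ratio. A Bernoulli substitution is a fair alternative on this equation directly; the homogeneous reading takes it as given.
- a linear integrating factor — a nonlinear term in the unknown puts this outside the integrating-factor template.
- separation of variables: no division isolates the independent variable from the unknown.
- the exact-equation method: the cross partial derivatives disagree, so no single potential exists.
- the homogeneous substitution — applies; the problem has the shape this method handles.


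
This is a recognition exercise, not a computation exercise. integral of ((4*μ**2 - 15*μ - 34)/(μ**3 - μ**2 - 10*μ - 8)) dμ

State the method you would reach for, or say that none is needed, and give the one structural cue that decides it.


Method: partial fractions — the bottom, μ**3 - μ**2 - 10*μ - 8, comes apart into simple factors, and a proper rational function over split factors decomposes.


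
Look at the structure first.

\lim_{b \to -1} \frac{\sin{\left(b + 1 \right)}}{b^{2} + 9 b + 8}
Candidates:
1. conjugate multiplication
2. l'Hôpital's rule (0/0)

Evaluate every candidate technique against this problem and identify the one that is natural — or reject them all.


Verdict: l'Hôpital's rule (0/0) — numerator and denominator both vanish at -1 — a genuine 0/0 form, which is exactly when l'Hôpital applies. One could equally expand both pieces locally and compare leading terms; the rule does that in one stroke.
- conjugate multiplication — rationalization has no target — no divergent radical difference appears.
- l'Hôpital's rule (0/0) — yes, a natural case for it.


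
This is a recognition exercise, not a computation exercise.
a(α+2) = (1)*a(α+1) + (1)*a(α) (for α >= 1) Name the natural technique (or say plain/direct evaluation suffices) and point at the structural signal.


Diagnosis: the characteristic-root method — linear, homogeneous, constant coefficients: solutions of the form r^α exist — find the roots of the characteristic polynomial.


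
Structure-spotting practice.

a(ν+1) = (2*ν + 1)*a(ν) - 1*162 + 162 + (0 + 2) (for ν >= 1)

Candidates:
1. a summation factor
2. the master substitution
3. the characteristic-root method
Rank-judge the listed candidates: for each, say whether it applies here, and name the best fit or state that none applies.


Diagnosis: a summation factor — with the index-dependent coefficient 2*ν + 1, dividing by the cumulative product turns the left side into a pure difference.
- a summation factor: yes, a natural case for it.
- the master substitution: no fixed divisor shrinks the index between calls.
- the characteristic-root method: an index-dependent weight blocks the pure exponential ansatz.


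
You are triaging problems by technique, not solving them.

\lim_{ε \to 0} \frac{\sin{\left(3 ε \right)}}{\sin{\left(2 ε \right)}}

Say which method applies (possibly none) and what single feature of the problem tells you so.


Verdict: l'Hôpital's rule (0/0) — substituting 0 gives 0 over 0; differentiate top and bottom once and re-evaluate. A first-order expansion at the point is an equally standard path; the rule packages it.


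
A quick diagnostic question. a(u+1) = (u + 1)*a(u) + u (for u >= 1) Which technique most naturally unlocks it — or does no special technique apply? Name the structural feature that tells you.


Method: a summation factor — first-order, linear, moving coefficient u + 1: the discrete analogue of an integrating factor handles it.


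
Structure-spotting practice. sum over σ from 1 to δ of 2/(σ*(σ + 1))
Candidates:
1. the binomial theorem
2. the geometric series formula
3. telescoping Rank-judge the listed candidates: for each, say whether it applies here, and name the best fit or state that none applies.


Technique: telescoping — rewrite 2/(σ*(σ + 1)) as simple fractions and successive terms eat each other — only the edges survive.
- the binomial theorem — there is no pair of bases whose matched powers would reassemble into a single binomial power.
- the geometric series formula: no single multiplier carries one term to the next throughout the sum.
- telescoping — applicable, and directly so.


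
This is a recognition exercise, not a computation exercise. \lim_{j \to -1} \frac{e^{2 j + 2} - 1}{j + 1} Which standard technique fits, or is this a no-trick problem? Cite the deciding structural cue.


Technique: l'Hôpital's rule (0/0) — both numerator and denominator vanish at -1: the genuine 0/0 indeterminate that l'Hôpital exists for. A first-order expansion at the point is an equally standard path; the rule packages it.


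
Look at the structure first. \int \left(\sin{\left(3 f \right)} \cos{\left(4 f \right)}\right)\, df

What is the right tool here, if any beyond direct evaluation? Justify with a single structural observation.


Verdict: a trigonometric identity — cross-frequency products like \sin{\left(3 f \right)} \cos{\left(4 f \right)} are the textbook product-to-sum case — the identity converts them to directly integrable sinusoids.


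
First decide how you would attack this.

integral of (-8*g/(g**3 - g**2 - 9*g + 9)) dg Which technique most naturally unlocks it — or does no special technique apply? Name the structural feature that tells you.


Method: partial fractions — once g**3 - g**2 - 9*g + 9 is factored, each root contributes a simple-fraction term; integrate them one at a time.


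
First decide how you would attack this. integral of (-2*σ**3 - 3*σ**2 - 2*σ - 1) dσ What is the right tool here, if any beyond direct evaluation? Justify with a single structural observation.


Verdict: no special technique — a term-by-term power-rule job in σ; no substitution or rearrangement earns its keep here.


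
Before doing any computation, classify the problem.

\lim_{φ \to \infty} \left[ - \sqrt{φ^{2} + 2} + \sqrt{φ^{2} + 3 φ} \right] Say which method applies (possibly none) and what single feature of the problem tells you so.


Diagnosis: conjugate multiplication — divergence minus divergence hides a finite answer — expose it by pairing \sqrt{φ^{2} + 3 φ} - \sqrt{φ^{2} + 2} with its conjugate.


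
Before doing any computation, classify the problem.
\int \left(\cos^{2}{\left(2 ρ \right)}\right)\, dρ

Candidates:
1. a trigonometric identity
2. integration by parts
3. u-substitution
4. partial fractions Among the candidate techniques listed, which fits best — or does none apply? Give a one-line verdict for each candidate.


Technique: a trigonometric identity — the even exponent on \cos^{2}{\left(2 ρ \right)} signals one move: rewrite via cos of the doubled angle.
- a trigonometric identity: applies; the problem has the shape this method handles.
- integration by parts — not the natural route: no polynomial-kernel product appears — a recursive parts reduction of the trigonometric product exists, but the identity rewrite is direct.
- u-substitution: no subexpression of the integrand serves as a whole-integral substitution inner — individual terms may offer their own, but none carries its derivative as a factor of the full integrand; a working change of variable would have to be constructed from outside the expression.
- partial fractions — there is no rational-function structure to decompose.
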